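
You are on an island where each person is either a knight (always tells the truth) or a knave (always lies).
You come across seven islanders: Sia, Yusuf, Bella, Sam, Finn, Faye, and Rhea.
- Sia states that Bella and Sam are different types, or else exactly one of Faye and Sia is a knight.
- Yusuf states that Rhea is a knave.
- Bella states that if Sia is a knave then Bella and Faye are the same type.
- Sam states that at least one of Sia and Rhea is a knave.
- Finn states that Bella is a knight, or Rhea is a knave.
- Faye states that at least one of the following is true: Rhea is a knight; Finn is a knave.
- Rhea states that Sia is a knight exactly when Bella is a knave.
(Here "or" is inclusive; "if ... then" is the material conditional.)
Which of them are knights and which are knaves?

Sia is a knight, Yusuf is a knight, Bella is a knight, Sam is a knight, Finn is a knight, Faye is a knave, and Rhea is a knave.

Sia is a knight, so "Bella and Sam are different types, or else exactly one of Faye and Sia is a knight" must be True — and it is.
Yusuf is a knight, and the claim "Rhea is a knave" is indeed True.
Bella is a knight, so "if Sia is a knave then Bella and Faye are the same type" must be True — and it is.
Since Sam is a knight, "at least one of Sia and Rhea is a knave" needs to be True, which holds.
Since Finn is a knight, "Bella is a knight, or Rhea is a knave" needs to be True, which holds.
Since Faye is a knave, "at least one of the following is true: Rhea is a knight; Finn is a knave" needs to be false, which holds.
Rhea is a knave; "Sia is a knight exactly when Bella is a knave" is false, as required.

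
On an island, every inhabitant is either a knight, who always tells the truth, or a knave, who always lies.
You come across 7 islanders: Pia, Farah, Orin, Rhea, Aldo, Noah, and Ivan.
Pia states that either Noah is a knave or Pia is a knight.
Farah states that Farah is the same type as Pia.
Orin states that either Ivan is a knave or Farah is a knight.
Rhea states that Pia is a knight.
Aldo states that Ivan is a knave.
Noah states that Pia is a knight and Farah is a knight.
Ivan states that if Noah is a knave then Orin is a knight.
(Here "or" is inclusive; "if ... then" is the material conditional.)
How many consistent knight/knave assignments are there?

1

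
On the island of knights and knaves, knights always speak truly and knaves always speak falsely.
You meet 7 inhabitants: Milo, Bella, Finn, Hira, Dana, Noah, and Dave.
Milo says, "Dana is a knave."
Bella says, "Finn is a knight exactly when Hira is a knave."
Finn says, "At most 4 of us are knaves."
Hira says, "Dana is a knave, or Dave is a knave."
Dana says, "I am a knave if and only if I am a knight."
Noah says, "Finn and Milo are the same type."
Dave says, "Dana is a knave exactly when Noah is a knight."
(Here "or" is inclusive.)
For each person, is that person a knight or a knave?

Milo is a knight, so "Dana is a knave" must be True — and it is.
Bella is a knave, so "Finn is a knight exactly when Hira is a knave" must be False — and it is.
Since Finn is a knight, "at most 4 of us are knaves" needs to be True, which holds.
Hira is a knight; "Dana is a knave, or Dave is a knave" is True, as required.
As a knave, Dana's statement "I am a knave if and only if I am a knight" should be False; it is.
Noah is a knight, and the claim "Finn and Milo are the same type" is indeed True.
As a knight, Dave's statement "Dana is a knave exactly when Noah is a knight" should be True; it is.

Milo is a knight, Bella is a knave, Finn is a knight, Hira is a knight, Dana is a knave, Noah is a knight, and Dave is a knight.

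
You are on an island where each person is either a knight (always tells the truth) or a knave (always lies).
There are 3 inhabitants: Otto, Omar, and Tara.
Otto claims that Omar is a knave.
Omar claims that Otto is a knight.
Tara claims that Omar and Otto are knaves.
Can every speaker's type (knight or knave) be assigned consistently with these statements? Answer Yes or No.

No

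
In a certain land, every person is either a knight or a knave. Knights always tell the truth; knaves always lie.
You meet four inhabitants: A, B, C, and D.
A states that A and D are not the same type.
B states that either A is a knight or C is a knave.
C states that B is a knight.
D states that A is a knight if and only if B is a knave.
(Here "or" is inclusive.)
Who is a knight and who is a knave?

A is a knight, B is a knight, C is a knight, and D is a knave.

A (knight): "A and D are not the same type" — True. ✓
B is a knight, and the claim "either A is a knight or C is a knave" is indeed True.
C (knight): "B is a knight" — True. ✓
D is a knave, and the claim "A is a knight if and only if B is a knave" is indeed false.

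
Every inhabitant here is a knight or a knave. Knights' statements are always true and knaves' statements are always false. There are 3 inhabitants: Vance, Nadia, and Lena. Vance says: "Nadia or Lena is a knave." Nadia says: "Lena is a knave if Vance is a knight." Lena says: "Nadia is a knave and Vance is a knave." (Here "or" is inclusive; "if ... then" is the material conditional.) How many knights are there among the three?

2

The unique consistent assignment is Vance=knight, Nadia=knight, Lena=knave.
That has 2 knights.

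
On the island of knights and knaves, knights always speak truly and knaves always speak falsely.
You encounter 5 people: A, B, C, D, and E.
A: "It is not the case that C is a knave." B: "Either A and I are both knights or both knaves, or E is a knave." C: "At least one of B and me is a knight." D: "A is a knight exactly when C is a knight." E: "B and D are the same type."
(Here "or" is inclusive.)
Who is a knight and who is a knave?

A is a knight; "it is not the case that C is a knave" is true, as required.
B (knight): "either A and I are both knights or both knaves, or E is a knave" — true. ✓
Since C is a knight, "at least one of B and me is a knight" needs to be true, which holds.
As a knight, D's statement "A is a knight exactly when C is a knight" should be true; it is.
E is a knight; "B and D are the same type" is true, as required.

Knights: A, B, C, D, and E. Knaves: none.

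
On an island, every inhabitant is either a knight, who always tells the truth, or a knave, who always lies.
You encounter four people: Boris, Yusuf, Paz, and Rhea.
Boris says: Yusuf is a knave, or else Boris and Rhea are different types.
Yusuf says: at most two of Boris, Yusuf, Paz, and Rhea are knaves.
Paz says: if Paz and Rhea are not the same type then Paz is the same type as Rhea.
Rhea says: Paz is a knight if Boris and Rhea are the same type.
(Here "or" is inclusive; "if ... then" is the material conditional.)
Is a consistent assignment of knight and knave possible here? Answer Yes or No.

No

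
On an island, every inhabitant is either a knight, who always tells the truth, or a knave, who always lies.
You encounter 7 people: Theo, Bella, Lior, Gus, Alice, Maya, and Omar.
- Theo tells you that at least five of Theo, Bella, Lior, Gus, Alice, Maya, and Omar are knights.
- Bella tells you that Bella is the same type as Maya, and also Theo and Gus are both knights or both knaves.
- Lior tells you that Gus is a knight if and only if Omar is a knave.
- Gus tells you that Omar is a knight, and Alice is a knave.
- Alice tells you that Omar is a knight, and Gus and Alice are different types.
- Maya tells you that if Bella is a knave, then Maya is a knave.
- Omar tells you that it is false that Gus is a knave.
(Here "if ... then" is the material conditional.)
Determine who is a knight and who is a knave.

Theo is a knave, Bella is a knight, Lior is a knave, Gus is a knave, Alice is a knave, Maya is a knight, and Omar is a knave.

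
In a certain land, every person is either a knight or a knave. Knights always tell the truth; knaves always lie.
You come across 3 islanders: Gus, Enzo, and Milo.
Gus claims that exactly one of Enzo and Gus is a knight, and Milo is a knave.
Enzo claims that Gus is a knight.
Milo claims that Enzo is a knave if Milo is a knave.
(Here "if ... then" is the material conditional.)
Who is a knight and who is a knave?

Gus is a knave, Enzo is a knave, and Milo is a knight.

Since Gus is a knave, "exactly one of Enzo and Gus is a knight, and Milo is a knave" needs to be false, which holds.
Enzo is a knave, and the claim "Gus is a knight" is indeed false.
As a knight, Milo's statement "Enzo is a knave if Milo is a knave" should be True; it is.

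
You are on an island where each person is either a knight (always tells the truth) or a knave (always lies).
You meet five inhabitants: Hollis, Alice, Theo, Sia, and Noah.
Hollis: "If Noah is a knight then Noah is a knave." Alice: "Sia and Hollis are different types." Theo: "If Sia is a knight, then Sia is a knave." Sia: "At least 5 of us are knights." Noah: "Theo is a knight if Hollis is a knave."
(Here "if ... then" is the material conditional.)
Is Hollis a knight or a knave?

Hollis is a knave.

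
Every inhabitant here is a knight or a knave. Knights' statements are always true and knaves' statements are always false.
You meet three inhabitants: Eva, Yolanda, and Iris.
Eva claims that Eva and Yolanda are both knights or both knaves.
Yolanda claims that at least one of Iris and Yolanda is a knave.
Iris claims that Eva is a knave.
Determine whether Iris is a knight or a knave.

Iris is a knave.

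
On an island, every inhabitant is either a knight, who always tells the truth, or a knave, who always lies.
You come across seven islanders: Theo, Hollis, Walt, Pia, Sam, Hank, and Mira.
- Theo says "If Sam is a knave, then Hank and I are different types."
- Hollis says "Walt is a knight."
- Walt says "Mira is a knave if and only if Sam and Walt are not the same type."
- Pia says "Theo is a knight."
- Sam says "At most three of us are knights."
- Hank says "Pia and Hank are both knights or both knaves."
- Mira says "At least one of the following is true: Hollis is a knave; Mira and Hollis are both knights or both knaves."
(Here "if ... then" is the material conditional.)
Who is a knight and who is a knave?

Theo (knight): "if Sam is a knave, then Hank and I are different types" — True. ✓
Hollis is a knight, so "Walt is a knight" must be True — and it is.
As a knight, Walt's statement "Mira is a knave if and only if Sam and Walt are not the same type" should be True; it is.
Pia is a knight, so "Theo is a knight" must be True — and it is.
Sam is a knave, and the claim "at most three of us are knights" is indeed false.
Since Hank is a knave, "Pia and Hank are both knights or both knaves" needs to be false, which holds.
Since Mira is a knave, "at least one of the following is true: Hollis is a knave; Mira and Hollis are both knights or both knaves" needs to be false, which holds.

Theo is a knight, Hollis is a knight, Walt is a knight, Pia is a knight, Sam is a knave, Hank is a knave, and Mira is a knave.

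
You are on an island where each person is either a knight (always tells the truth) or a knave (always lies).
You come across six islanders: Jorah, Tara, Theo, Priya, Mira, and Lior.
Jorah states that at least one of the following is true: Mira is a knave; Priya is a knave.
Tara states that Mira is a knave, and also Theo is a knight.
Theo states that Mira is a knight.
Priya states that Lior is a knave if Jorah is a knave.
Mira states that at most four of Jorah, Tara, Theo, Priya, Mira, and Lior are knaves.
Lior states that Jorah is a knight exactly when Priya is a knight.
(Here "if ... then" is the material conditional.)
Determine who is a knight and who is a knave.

Knights: Theo, Priya, and Mira. Knaves: Jorah, Tara, and Lior.

Jorah is a knave, so "at least one of the following is true: Mira is a knave; Priya is a knave" must be false — and it is.
Since Tara is a knave, "Mira is a knave, and also Theo is a knight" needs to be false, which holds.
Theo is a knight, and the claim "Mira is a knight" is indeed true.
Priya (knight): "Lior is a knave if Jorah is a knave" — true. ✓
Mira is a knight, and the claim "at most four of Jorah, Tara, Theo, Priya, Mira, and Lior are knaves" is indeed true.
Lior (knave): "Jorah is a knight exactly when Priya is a knight" — false. ✓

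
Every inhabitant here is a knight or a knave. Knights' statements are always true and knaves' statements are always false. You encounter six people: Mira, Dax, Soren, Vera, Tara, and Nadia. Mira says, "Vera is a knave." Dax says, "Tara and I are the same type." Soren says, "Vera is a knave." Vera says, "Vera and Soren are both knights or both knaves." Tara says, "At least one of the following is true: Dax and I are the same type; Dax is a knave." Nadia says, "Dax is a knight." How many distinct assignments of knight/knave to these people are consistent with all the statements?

Consistent assignments:
  Mira=knight, Dax=knight, Soren=knight, Vera=knave, Tara=knight, Nadia=knight
  Mira=knight, Dax=knave, Soren=knight, Vera=knave, Tara=knight, Nadia=knave

2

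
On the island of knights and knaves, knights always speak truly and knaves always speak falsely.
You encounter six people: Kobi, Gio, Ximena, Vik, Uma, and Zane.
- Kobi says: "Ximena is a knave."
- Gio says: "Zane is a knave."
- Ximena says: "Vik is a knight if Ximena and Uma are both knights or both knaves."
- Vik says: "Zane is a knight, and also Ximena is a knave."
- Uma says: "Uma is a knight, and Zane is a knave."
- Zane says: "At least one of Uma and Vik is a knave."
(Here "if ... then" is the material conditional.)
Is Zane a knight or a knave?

Zane is a knight.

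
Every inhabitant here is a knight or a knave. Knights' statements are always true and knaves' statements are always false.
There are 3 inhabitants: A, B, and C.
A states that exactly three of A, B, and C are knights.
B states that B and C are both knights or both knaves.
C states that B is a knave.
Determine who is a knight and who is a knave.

A is a knave, B is a knave, and C is a knight.

A is a knave, and the claim "exactly three of A, B, and C are knights" is indeed false.
B is a knave; "B and C are both knights or both knaves" is false, as required.
As a knight, C's statement "B is a knave" should be True; it is.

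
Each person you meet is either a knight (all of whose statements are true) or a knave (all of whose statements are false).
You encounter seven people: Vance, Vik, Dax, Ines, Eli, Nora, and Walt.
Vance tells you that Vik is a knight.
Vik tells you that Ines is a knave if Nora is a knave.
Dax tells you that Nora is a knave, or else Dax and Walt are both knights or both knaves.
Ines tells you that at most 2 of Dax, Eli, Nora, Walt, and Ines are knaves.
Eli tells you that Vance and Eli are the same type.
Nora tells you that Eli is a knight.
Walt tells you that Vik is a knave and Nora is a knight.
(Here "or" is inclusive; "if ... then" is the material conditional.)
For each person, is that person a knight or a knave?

Vance is a knight, Vik is a knight, Dax is a knight, Ines is a knave, Eli is a knave, Nora is a knave, and Walt is a knave.

As a knight, Vance's statement "Vik is a knight" should be True; it is.
Vik (knight): "Ines is a knave if Nora is a knave" — True. ✓
Dax is a knight, and the claim "Nora is a knave, or else Dax and Walt are both knights or both knaves" is indeed True.
Ines is a knave; "at most 2 of Dax, Eli, Nora, Walt, and Ines are knaves" is false, as required.
Eli is a knave; "Vance and Eli are the same type" is false, as required.
Nora is a knave, so "Eli is a knight" must be false — and it is.
Walt is a knave, so "Vik is a knave and Nora is a knight" must be false — and it is.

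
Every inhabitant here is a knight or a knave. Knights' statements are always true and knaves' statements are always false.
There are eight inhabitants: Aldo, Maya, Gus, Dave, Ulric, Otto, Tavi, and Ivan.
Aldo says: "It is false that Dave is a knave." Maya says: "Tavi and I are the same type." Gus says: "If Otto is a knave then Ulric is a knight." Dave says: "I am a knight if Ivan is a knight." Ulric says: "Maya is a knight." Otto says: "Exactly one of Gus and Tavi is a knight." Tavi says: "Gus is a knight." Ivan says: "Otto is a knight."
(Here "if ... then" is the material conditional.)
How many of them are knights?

6

The unique consistent assignment is Aldo=knight, Maya=knight, Gus=knight, Dave=knight, Ulric=knight, Otto=knave, Tavi=knight, Ivan=knave.
That has 6 knights.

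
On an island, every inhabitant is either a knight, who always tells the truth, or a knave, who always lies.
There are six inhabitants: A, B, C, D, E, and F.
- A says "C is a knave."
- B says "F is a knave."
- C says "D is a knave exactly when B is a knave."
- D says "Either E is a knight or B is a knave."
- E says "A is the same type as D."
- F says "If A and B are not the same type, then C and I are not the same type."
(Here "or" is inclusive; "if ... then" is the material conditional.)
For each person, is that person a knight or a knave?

A is a knight, and the claim "C is a knave" is indeed True.
B (knave): "F is a knave" — False. ✓
Since C is a knave, "D is a knave exactly when B is a knave" needs to be False, which holds.
D is a knight, so "either E is a knight or B is a knave" must be True — and it is.
E (knight): "A is the same type as D" — True. ✓
F is a knight, so "if A and B are not the same type, then C and I are not the same type" must be True — and it is.

A is a knight, B is a knave, C is a knave, D is a knight, E is a knight, and F is a knight.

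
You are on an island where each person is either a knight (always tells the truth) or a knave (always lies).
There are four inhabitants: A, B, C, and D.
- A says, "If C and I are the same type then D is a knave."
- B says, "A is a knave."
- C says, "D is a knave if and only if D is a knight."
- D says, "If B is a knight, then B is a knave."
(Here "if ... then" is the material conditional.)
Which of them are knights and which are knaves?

Knights: A and D. Knaves: B and C.

Suppose A is a knave. Then A's statement "if C and I are the same type then D is a knave" would have to be false. Checking the 8 ways to assign the others, none is consistent with every speaker.
(For instance, with B=knave, C=knave, D=knight, B's claim "A is a knave" comes out true where it would need to be false.)
So A must be a knight, making "if C and I are the same type then D is a knave" true. Taking A=knight, B=knave, C=knave, D=knight, each remaining statement checks out:
  B (knave): "A is a knave" — false. ✓
  C (knave): "D is a knave if and only if D is a knight" — false. ✓
  D (knight): "if B is a knight, then B is a knave" — true. ✓
This is the unique consistent assignment.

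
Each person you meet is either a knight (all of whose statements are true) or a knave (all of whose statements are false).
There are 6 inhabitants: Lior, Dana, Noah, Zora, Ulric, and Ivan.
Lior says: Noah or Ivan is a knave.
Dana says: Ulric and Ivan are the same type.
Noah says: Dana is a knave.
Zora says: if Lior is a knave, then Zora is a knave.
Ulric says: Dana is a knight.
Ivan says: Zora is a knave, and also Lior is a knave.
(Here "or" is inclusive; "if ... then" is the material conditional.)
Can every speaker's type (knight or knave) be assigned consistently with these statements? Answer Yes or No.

No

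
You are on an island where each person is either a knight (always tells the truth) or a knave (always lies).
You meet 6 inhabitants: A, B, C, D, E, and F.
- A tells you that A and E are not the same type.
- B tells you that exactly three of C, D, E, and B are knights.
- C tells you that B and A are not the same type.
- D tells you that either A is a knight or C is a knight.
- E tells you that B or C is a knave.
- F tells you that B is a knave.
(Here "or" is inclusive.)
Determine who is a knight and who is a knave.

A is a knave, B is a knight, C is a knight, D is a knight, E is a knave, and F is a knave.

A is a knave, so "A and E are not the same type" must be False — and it is.
B is a knight, and the claim "exactly three of C, D, E, and B are knights" is indeed True.
As a knight, C's statement "B and A are not the same type" should be True; it is.
D (knight): "either A is a knight or C is a knight" — True. ✓
E is a knave; "B or C is a knave" is False, as required.
F is a knave, so "B is a knave" must be False — and it is.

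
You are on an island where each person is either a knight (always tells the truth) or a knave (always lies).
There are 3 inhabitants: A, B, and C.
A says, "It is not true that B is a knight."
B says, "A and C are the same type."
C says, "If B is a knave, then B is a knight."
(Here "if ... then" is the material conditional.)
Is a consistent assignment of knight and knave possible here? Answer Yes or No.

Yes

One consistent assignment: A=knight, B=knave, C=knave.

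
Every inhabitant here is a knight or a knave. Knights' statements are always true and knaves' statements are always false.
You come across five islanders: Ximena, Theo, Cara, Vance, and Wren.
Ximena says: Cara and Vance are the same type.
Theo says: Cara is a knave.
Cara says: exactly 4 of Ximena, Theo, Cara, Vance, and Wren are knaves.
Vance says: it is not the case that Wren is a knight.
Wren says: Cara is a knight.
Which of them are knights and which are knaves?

Knights: Theo and Vance. Knaves: Ximena, Cara, and Wren.

Ximena is a knave; "Cara and Vance are the same type" is false, as required.
Theo is a knight, so "Cara is a knave" must be True — and it is.
Cara is a knave, and the claim "exactly 4 of Ximena, Theo, Cara, Vance, and Wren are knaves" is indeed false.
Since Vance is a knight, "it is not the case that Wren is a knight" needs to be True, which holds.
Wren (knave): "Cara is a knight" — false. ✓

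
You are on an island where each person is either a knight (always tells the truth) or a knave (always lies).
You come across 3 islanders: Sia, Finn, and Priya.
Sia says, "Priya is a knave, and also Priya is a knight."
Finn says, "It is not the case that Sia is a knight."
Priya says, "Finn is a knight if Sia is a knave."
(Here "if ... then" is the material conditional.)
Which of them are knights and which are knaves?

Sia is a knave, so "Priya is a knave, and also Priya is a knight" must be false — and it is.
Since Finn is a knight, "it is not the case that Sia is a knight" needs to be True, which holds.
Priya is a knight, and the claim "Finn is a knight if Sia is a knave" is indeed True.

Sia is a knave, Finn is a knight, and Priya is a knight.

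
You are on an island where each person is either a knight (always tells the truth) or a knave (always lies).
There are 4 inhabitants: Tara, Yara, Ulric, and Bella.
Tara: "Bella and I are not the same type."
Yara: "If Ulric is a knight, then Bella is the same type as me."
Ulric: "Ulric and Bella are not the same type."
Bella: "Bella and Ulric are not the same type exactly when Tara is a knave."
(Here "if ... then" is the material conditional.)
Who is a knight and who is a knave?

Tara is a knave, Yara is a knight, Ulric is a knave, and Bella is a knave.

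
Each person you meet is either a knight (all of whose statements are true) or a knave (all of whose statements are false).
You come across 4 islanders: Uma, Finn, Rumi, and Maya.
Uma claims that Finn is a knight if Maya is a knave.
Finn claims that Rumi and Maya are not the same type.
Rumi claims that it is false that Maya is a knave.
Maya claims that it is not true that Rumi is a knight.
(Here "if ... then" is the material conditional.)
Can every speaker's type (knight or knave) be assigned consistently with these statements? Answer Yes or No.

No

Checking all 16 assignments, each has at least one speaker whose statement's truth value contradicts their type.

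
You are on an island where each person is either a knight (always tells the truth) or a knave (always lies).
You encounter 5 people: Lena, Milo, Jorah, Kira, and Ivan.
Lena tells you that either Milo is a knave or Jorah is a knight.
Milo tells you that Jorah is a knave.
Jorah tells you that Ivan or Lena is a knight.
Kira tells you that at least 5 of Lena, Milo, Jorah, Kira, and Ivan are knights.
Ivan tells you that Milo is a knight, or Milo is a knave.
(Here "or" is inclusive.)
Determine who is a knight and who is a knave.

Knights: Lena, Jorah, and Ivan. Knaves: Milo and Kira.

Since Lena is a knight, "either Milo is a knave or Jorah is a knight" needs to be true, which holds.
Milo (knave): "Jorah is a knave" — False. ✓
Since Jorah is a knight, "Ivan or Lena is a knight" needs to be true, which holds.
Kira is a knave, so "at least 5 of Lena, Milo, Jorah, Kira, and Ivan are knights" must be False — and it is.
Ivan is a knight, and the claim "Milo is a knight, or Milo is a knave" is indeed true.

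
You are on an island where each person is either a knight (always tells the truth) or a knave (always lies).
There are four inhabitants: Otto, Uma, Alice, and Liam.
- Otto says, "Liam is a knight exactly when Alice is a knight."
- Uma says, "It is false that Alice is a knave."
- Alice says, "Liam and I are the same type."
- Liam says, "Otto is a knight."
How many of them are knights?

4

The unique consistent assignment is Otto=knight, Uma=knight, Alice=knight, Liam=knight.
That has 4 knights.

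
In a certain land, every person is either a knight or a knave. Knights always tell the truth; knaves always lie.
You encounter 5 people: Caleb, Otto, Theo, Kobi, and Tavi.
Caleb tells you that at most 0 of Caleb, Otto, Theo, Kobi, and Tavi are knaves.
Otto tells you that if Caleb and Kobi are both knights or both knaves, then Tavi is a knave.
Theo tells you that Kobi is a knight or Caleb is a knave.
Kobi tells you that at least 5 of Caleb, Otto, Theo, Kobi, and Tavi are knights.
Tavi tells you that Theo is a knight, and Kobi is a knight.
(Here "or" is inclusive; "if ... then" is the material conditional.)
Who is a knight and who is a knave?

Knights: Otto and Theo. Knaves: Caleb, Kobi, and Tavi.

Caleb is a knave, and the claim "at most 0 of Caleb, Otto, Theo, Kobi, and Tavi are knaves" is indeed false.
As a knight, Otto's statement "if Caleb and Kobi are both knights or both knaves, then Tavi is a knave" should be true; it is.
Theo is a knight; "Kobi is a knight or Caleb is a knave" is true, as required.
Kobi (knave): "at least 5 of Caleb, Otto, Theo, Kobi, and Tavi are knights" — false. ✓
Since Tavi is a knave, "Theo is a knight, and Kobi is a knight" needs to be false, which holds.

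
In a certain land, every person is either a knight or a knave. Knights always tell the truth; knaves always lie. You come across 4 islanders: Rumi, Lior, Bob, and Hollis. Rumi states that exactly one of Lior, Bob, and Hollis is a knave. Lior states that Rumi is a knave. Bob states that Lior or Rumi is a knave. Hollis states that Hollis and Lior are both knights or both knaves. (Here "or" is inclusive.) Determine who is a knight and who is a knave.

Knights: Lior, Bob, and Hollis. Knaves: Rumi.

Rumi is a knave; "exactly one of Lior, Bob, and Hollis is a knave" is False, as required.
Lior is a knight, so "Rumi is a knave" must be True — and it is.
Bob is a knight; "Lior or Rumi is a knave" is True, as required.
Hollis is a knight, so "Hollis and Lior are both knights or both knaves" must be True — and it is.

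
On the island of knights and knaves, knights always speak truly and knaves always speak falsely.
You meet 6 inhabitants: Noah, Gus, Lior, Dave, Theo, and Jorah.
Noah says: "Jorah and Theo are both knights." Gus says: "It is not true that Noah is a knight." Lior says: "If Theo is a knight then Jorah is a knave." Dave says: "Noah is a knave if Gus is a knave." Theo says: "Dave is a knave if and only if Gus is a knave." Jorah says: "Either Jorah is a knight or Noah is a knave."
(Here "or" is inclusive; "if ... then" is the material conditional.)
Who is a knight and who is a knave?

Noah is a knight, Gus is a knave, Lior is a knave, Dave is a knave, Theo is a knight, and Jorah is a knight.

Noah (knight): "Jorah and Theo are both knights" — True. ✓
Gus is a knave, so "it is not true that Noah is a knight" must be False — and it is.
As a knave, Lior's statement "if Theo is a knight then Jorah is a knave" should be False; it is.
Dave is a knave; "Noah is a knave if Gus is a knave" is False, as required.
Theo is a knight, and the claim "Dave is a knave if and only if Gus is a knave" is indeed True.
Jorah is a knight, so "either Jorah is a knight or Noah is a knave" must be True — and it is.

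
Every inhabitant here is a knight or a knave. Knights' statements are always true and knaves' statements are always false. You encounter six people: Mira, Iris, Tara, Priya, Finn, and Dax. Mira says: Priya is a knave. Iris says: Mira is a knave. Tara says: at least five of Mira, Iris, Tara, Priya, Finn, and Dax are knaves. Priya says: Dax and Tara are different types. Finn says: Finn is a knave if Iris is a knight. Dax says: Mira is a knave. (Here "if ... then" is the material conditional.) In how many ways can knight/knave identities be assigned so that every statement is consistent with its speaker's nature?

1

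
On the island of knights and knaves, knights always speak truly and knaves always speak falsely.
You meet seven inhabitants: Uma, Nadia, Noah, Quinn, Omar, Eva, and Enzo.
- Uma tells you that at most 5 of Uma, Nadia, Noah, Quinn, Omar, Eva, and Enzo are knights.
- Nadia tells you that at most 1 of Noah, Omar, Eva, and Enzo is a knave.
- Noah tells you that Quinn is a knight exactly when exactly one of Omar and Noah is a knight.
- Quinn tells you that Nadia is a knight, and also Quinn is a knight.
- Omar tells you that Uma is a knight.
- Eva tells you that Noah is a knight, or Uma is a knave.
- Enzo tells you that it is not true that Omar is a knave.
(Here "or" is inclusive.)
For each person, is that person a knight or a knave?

Uma is a knight, Nadia is a knave, Noah is a knave, Quinn is a knave, Omar is a knight, Eva is a knave, and Enzo is a knight.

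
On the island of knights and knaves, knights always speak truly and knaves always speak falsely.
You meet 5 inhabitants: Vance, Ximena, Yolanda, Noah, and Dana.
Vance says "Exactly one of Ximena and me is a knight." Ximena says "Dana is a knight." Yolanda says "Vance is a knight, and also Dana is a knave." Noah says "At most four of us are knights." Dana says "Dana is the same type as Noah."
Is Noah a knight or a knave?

Noah is a knight.

Consistent assignments: {Vance=knight, Ximena=knave, Yolanda=knight, Noah=knight, Dana=knave}; {Vance=knave, Ximena=knave, Yolanda=knave, Noah=knight, Dana=knave}
In every consistent assignment, Noah is a knight.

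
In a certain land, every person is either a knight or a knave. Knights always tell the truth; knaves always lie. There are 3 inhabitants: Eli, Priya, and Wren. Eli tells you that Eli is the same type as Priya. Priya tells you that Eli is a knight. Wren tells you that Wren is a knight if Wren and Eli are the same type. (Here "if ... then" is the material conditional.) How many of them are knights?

3

The unique consistent assignment is Eli=knight, Priya=knight, Wren=knight.
That has 3 knights.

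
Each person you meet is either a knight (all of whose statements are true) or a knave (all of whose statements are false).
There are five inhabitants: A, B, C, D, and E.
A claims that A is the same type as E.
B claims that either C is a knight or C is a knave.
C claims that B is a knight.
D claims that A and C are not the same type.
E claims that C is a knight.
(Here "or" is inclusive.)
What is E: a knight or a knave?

E is a knight.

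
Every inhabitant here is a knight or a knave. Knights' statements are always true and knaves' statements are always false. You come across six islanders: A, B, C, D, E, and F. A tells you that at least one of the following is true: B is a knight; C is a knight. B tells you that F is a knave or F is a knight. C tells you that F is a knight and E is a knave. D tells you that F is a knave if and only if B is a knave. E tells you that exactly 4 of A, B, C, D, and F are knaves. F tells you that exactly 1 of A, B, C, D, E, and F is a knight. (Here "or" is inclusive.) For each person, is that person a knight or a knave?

As a knight, A's statement "at least one of the following is true: B is a knight; C is a knight" should be True; it is.
B is a knight, so "F is a knave or F is a knight" must be True — and it is.
As a knave, C's statement "F is a knight and E is a knave" should be False; it is.
D is a knave; "F is a knave if and only if B is a knave" is False, as required.
E is a knave, and the claim "exactly 4 of A, B, C, D, and F are knaves" is indeed False.
F is a knave; "exactly 1 of A, B, C, D, E, and F is a knight" is False, as required.

A is a knight, B is a knight, C is a knave, D is a knave, E is a knave, and F is a knave.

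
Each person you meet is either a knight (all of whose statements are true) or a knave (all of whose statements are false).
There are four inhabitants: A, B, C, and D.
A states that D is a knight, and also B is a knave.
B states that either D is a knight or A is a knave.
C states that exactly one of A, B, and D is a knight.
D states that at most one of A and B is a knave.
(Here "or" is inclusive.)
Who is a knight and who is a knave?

Knights: B and D. Knaves: A and C.

Suppose A is a knight. Then A's statement "D is a knight, and also B is a knave" would have to be true. Checking the 8 ways to assign the others, none is consistent with every speaker.
(For instance, with B=knight, C=knave, D=knight, A's claim "D is a knight, and also B is a knave" comes out false where it would need to be true.)
So A must be a knave, making "D is a knight, and also B is a knave" false. Taking A=knave, B=knight, C=knave, D=knight, each remaining statement checks out:
  B (knight): "either D is a knight or A is a knave" — true. ✓
  C (knave): "exactly one of A, B, and D is a knight" — false. ✓
  D (knight): "at most one of A and B is a knave" — true. ✓
This is the unique consistent assignment.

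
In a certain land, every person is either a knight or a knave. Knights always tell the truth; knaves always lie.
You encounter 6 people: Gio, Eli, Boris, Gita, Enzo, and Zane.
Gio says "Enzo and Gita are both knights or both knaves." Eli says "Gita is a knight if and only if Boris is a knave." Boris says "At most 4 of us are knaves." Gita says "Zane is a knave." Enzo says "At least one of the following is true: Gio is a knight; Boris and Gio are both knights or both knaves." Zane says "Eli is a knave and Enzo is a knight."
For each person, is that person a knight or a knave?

Knights: Boris and Gita. Knaves: Gio, Eli, Enzo, and Zane.

Gio (knave): "Enzo and Gita are both knights or both knaves" — False. ✓
Eli is a knave; "Gita is a knight if and only if Boris is a knave" is False, as required.
Since Boris is a knight, "at most 4 of us are knaves" needs to be true, which holds.
Since Gita is a knight, "Zane is a knave" needs to be true, which holds.
Enzo (knave): "at least one of the following is true: Gio is a knight; Boris and Gio are both knights or both knaves" — False. ✓
Zane is a knave; "Eli is a knave and Enzo is a knight" is False, as required.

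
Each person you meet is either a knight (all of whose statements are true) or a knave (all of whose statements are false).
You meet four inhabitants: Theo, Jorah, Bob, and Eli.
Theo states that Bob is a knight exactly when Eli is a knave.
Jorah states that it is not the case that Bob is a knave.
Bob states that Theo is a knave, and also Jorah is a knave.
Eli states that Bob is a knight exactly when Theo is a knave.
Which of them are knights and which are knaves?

Suppose Theo is a knave. Then Theo's statement "Bob is a knight exactly when Eli is a knave" would have to be false. Checking the 8 ways to assign the others, none is consistent with every speaker.
(For instance, with Jorah=knave, Bob=knave, Eli=knight, Theo's claim "Bob is a knight exactly when Eli is a knave" comes out true where it would need to be false.)
So Theo must be a knight, making "Bob is a knight exactly when Eli is a knave" true. Taking Theo=knight, Jorah=knave, Bob=knave, Eli=knight, each remaining statement checks out:
  Jorah (knave): "it is not the case that Bob is a knave" — false. ✓
  Bob (knave): "Theo is a knave, and also Jorah is a knave" — false. ✓
  Eli (knight): "Bob is a knight exactly when Theo is a knave" — true. ✓
This is the unique consistent assignment.

Theo is a knight, Jorah is a knave, Bob is a knave, and Eli is a knight.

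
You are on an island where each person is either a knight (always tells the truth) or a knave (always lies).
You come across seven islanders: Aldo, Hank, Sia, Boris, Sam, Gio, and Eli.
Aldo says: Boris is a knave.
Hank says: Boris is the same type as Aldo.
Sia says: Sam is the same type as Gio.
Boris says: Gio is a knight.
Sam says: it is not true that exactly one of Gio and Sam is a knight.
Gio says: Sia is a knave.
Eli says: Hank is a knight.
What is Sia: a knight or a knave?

Sia is a knave.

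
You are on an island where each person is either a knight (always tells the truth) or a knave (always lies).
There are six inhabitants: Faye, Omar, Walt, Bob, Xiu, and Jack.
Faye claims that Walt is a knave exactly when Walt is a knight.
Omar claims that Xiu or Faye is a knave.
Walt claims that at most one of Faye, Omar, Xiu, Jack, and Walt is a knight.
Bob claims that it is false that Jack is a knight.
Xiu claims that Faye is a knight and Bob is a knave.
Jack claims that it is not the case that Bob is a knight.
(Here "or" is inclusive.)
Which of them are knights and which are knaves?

Faye is a knave, Omar is a knight, Walt is a knave, Bob is a knave, Xiu is a knave, and Jack is a knight.

Faye (knave): "Walt is a knave exactly when Walt is a knight" — False. ✓
Omar is a knight, and the claim "Xiu or Faye is a knave" is indeed true.
Walt (knave): "at most one of Faye, Omar, Xiu, Jack, and Walt is a knight" — False. ✓
Bob is a knave, and the claim "it is false that Jack is a knight" is indeed False.
Since Xiu is a knave, "Faye is a knight and Bob is a knave" needs to be False, which holds.
Since Jack is a knight, "it is not the case that Bob is a knight" needs to be true, which holds.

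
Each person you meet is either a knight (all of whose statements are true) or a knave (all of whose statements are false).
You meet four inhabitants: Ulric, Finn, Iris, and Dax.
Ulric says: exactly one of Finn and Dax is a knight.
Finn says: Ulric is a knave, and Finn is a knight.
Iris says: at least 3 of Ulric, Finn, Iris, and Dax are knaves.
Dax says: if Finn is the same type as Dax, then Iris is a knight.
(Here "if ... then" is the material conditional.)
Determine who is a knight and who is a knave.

Knights: Ulric and Dax. Knaves: Finn and Iris.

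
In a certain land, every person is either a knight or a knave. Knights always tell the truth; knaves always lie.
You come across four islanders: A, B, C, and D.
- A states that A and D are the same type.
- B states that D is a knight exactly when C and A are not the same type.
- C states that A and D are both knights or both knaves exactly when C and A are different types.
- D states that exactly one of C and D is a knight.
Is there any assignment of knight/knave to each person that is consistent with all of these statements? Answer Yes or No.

No

Checking all 16 assignments, each has at least one speaker whose statement's truth value contradicts their type.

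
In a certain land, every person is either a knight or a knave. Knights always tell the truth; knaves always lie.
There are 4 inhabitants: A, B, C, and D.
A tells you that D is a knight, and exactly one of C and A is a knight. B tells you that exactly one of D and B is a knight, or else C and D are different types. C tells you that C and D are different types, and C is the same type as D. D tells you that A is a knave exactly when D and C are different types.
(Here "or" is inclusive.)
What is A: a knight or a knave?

Consistent assignments: {A=knave, B=knight, C=knave, D=knight}; {A=knave, B=knight, C=knave, D=knave}; {A=knave, B=knave, C=knave, D=knave}
In every consistent assignment, A is a knave.

A is a knave.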